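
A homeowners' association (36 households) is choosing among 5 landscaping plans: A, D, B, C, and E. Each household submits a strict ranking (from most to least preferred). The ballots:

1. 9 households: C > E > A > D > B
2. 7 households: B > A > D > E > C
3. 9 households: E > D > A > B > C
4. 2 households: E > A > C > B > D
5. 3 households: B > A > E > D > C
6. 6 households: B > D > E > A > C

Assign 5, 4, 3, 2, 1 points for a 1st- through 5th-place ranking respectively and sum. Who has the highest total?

A: 9·3 + 7·4 + 9·3 + 2·4 + 3·4 + 6·2 = 114
D: 9·2 + 7·3 + 9·4 + 2·1 + 3·2 + 6·4 = 107
B: 9·1 + 7·5 + 9·2 + 2·2 + 3·5 + 6·5 = 111
C: 9·5 + 7·1 + 9·1 + 2·3 + 3·1 + 6·1 = 76
E: 9·4 + 7·2 + 9·5 + 2·5 + 3·3 + 6·3 = 132
E has the highest Borda score (132).

E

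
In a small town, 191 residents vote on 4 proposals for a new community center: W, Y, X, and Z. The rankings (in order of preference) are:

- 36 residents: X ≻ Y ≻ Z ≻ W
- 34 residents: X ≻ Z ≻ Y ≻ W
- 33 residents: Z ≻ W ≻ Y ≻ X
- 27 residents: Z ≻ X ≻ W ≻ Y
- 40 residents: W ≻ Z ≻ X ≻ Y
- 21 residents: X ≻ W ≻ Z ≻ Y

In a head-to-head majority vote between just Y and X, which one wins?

Voters preferring Y to X: 33; preferring X to Y: 158.
X wins the head-to-head.

X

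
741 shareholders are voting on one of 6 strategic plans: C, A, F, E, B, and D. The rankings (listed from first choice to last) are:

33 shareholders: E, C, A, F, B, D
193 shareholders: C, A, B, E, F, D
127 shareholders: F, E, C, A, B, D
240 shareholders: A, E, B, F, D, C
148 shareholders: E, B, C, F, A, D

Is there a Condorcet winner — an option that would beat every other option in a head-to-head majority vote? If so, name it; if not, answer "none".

none

Checking pairwise contests:
E beats C 548–193.
C beats A 501–240.
C beats F 374–367.
A beats E 433–308.
A beats B 593–148.
C beats D 501–240.
Every option loses at least one head-to-head, so there is no Condorcet winner.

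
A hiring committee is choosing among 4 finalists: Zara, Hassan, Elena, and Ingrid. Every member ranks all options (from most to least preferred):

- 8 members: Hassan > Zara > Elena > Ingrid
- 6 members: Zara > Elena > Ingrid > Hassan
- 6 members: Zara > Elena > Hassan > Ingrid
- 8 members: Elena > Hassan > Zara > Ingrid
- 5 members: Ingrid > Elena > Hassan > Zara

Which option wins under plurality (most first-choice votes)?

Zara

First-place votes: Zara 12, Hassan 8, Elena 8, Ingrid 5.
Zara has the most first-place votes.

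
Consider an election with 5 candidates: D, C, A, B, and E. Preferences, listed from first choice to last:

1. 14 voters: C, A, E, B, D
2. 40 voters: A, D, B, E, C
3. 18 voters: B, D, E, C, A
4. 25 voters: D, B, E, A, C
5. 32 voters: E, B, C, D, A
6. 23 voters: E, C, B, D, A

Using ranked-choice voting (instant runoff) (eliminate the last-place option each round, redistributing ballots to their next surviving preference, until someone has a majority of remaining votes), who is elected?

Round 1: D 25, C 14, A 40, B 18, E 55. Eliminate C.
Round 2: D 25, A 54, B 18, E 55. Eliminate B.
Round 3: D 43, A 54, E 55. Eliminate D.
Round 4: A 54, E 98. E has a majority.

E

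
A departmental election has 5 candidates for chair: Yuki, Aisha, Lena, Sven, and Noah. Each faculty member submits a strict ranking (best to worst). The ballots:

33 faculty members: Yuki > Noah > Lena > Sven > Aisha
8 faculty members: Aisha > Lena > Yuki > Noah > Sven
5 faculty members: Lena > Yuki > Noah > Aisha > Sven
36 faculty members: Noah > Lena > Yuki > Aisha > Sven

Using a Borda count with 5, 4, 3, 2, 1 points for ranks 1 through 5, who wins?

Noah

Yuki: 33·5 + 8·3 + 5·4 + 36·3 = 317
Aisha: 33·1 + 8·5 + 5·2 + 36·2 = 155
Lena: 33·3 + 8·4 + 5·5 + 36·4 = 300
Sven: 33·2 + 8·1 + 5·1 + 36·1 = 115
Noah: 33·4 + 8·2 + 5·3 + 36·5 = 343
Noah has the highest Borda score (343).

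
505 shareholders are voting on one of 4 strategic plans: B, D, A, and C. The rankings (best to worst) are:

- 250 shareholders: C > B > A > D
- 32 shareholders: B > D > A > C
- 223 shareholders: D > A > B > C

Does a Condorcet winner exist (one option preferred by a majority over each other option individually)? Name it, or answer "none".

B

B vs D: 282–223 for B.
B vs A: 282–223 for B.
B vs C: 255–250 for B.
B beats every other option head-to-head.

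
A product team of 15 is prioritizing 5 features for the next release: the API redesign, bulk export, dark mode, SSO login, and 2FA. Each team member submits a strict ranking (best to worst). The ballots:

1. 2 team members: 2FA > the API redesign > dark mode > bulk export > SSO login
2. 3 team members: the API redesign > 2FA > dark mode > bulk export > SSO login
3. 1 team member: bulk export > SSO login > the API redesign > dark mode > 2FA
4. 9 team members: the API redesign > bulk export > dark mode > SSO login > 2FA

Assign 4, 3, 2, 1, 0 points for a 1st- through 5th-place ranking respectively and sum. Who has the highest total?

the API redesign

the API redesign: 2·3 + 3·4 + 1·2 + 9·4 = 56
bulk export: 2·1 + 3·1 + 1·4 + 9·3 = 36
dark mode: 2·2 + 3·2 + 1·1 + 9·2 = 29
SSO login: 2·0 + 3·0 + 1·3 + 9·1 = 12
2FA: 2·4 + 3·3 + 1·0 + 9·0 = 17
the API redesign has the highest Borda score (56).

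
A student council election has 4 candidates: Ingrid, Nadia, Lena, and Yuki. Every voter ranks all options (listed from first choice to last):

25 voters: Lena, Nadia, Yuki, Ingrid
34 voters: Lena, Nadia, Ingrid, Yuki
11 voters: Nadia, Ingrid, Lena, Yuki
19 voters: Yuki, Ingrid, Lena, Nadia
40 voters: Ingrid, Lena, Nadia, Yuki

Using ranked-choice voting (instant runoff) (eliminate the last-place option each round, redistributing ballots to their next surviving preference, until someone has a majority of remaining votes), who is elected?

Ingrid

Round 1: Ingrid 40, Nadia 11, Lena 59, Yuki 19. Eliminate Nadia.
Round 2: Ingrid 51, Lena 59, Yuki 19. Eliminate Yuki.
Round 3: Ingrid 70, Lena 59. Ingrid has a majority.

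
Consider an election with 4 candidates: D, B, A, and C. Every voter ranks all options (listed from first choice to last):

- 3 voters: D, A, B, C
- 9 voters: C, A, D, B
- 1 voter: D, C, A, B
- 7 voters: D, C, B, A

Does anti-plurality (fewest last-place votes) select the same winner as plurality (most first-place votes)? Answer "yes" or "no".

yes

Anti-plurality — last-place votes: D 0, B 10, A 7, C 3. Winner: D.
Plurality — first-place votes: D 11, B 0, A 0, C 9. Winner: D.
The two methods agree.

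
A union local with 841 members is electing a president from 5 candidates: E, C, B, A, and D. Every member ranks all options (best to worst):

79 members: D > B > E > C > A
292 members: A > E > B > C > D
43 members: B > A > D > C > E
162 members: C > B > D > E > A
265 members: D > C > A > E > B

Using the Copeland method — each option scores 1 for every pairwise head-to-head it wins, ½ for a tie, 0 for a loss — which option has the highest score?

C

E: beats B; loses to C, A, and D → score 1.
C: beats E, B, A, and D → score 4.
B: beats D; loses to E, C, and A → score 1.
A: beats E and B; loses to C and D → score 2.
D: beats E and A; loses to C and B → score 2.
C has the best pairwise record.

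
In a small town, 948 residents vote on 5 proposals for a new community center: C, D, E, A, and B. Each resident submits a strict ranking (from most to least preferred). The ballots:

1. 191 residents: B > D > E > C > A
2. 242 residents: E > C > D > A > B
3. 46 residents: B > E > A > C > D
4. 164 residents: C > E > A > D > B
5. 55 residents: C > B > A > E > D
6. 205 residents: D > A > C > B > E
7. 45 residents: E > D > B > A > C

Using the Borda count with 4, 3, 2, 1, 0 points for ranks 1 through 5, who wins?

C: 191·1 + 242·3 + 46·1 + 164·4 + 55·4 + 205·2 + 45·0 = 2249
D: 191·3 + 242·2 + 46·0 + 164·1 + 55·0 + 205·4 + 45·3 = 2176
E: 191·2 + 242·4 + 46·3 + 164·3 + 55·1 + 205·0 + 45·4 = 2215
A: 191·0 + 242·1 + 46·2 + 164·2 + 55·2 + 205·3 + 45·1 = 1432
B: 191·4 + 242·0 + 46·4 + 164·0 + 55·3 + 205·1 + 45·2 = 1408
C has the highest Borda score (2249).

C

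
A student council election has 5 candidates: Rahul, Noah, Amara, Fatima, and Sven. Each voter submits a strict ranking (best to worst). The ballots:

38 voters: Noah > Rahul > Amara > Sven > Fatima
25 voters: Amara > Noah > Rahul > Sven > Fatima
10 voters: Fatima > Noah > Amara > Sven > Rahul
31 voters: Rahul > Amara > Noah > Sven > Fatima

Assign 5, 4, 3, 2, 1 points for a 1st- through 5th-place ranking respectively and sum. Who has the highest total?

Rahul: 38·4 + 25·3 + 10·1 + 31·5 = 392
Noah: 38·5 + 25·4 + 10·4 + 31·3 = 423
Amara: 38·3 + 25·5 + 10·3 + 31·4 = 393
Fatima: 38·1 + 25·1 + 10·5 + 31·1 = 144
Sven: 38·2 + 25·2 + 10·2 + 31·2 = 208
Noah has the highest Borda score (423).

Noah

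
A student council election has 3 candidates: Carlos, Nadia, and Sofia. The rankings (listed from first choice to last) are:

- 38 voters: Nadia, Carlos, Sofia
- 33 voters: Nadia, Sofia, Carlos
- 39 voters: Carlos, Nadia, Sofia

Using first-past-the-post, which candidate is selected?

First-place votes: Carlos 39, Nadia 71, Sofia 0.
Nadia has the most first-place votes.

Nadia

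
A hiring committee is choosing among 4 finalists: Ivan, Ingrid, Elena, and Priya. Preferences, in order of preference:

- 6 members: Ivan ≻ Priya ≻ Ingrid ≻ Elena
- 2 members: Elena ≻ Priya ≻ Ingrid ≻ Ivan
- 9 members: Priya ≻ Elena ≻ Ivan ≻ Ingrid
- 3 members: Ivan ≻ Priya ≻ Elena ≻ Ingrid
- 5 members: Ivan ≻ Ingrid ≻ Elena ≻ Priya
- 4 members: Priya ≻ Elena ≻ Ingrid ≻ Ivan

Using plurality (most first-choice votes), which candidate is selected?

Ivan

First-place votes: Ivan 14, Ingrid 0, Elena 2, Priya 13.
Ivan has the most first-place votes.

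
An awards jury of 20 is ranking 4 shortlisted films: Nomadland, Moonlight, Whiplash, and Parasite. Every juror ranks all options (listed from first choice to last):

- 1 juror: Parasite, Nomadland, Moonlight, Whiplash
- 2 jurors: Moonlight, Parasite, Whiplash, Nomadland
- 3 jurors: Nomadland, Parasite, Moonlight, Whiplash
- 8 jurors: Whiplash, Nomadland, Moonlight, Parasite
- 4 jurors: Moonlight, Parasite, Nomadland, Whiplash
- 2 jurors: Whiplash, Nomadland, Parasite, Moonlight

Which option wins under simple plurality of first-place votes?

Whiplash

First-place votes: Nomadland 3, Moonlight 6, Whiplash 10, Parasite 1.
Whiplash has the most first-place votes.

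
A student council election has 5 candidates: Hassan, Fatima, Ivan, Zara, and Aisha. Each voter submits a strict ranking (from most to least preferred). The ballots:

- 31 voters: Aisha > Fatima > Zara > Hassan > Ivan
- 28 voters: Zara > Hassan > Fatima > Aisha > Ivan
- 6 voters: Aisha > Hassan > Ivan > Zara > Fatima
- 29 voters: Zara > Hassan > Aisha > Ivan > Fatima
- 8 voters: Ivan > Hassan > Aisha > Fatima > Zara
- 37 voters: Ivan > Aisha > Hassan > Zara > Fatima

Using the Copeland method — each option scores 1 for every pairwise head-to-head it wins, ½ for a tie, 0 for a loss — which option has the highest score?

Aisha

Hassan: beats Fatima and Ivan; loses to Zara and Aisha → score 2.
Fatima: loses to Hassan, Ivan, Zara, and Aisha → score 0.
Ivan: beats Fatima; loses to Hassan, Zara, and Aisha → score 1.
Zara: beats Hassan, Fatima, and Ivan; loses to Aisha → score 3.
Aisha: beats Hassan, Fatima, Ivan, and Zara → score 4.
Aisha has the best pairwise record.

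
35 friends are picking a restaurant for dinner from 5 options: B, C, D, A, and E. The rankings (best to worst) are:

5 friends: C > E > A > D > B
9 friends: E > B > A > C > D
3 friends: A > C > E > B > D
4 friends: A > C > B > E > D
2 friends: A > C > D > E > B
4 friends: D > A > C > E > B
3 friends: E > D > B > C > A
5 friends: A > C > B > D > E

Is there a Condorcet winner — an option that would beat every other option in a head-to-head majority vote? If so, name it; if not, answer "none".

A vs B: 23–12 for A.
A vs C: 27–8 for A.
A vs D: 28–7 for A.
A vs E: 18–17 for A.
A beats every other option head-to-head.

A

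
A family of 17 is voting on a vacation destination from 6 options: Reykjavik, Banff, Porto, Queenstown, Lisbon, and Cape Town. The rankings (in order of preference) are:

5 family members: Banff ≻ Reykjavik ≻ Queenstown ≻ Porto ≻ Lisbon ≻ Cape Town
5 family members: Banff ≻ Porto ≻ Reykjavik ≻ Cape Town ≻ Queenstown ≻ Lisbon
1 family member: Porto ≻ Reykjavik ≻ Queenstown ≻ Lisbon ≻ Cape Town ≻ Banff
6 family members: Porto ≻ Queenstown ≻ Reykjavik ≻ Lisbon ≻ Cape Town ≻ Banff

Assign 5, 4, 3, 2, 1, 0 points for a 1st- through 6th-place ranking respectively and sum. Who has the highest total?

Porto

Reykjavik: 5·4 + 5·3 + 1·4 + 6·3 = 57
Banff: 5·5 + 5·5 + 1·0 + 6·0 = 50
Porto: 5·2 + 5·4 + 1·5 + 6·5 = 65
Queenstown: 5·3 + 5·1 + 1·3 + 6·4 = 47
Lisbon: 5·1 + 5·0 + 1·2 + 6·2 = 19
Cape Town: 5·0 + 5·2 + 1·1 + 6·1 = 17
Porto has the highest Borda score (65).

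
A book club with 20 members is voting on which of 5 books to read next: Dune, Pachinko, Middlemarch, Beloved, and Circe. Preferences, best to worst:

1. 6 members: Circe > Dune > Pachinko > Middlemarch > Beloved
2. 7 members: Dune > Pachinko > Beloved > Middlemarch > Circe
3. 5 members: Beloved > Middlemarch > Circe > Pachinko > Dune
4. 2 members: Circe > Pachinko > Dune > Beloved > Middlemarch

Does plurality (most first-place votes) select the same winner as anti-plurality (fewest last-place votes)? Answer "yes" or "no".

Plurality — first-place votes: Dune 7, Pachinko 0, Middlemarch 0, Beloved 5, Circe 8. Winner: Circe.
Anti-plurality — last-place votes: Dune 5, Pachinko 0, Middlemarch 2, Beloved 6, Circe 7. Winner: Pachinko.
The two methods disagree.

no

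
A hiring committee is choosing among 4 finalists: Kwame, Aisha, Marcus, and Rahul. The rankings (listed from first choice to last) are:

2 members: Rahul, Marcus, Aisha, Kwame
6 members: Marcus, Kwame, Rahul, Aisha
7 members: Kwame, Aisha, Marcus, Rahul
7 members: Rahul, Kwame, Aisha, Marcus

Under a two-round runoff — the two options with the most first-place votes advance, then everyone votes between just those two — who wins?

Kwame

Round 1 first-place votes: Kwame 7, Aisha 0, Marcus 6, Rahul 9.
Rahul and Kwame advance.
Runoff: Rahul is preferred to Kwame by 9 voters; Kwame by 13.
Kwame wins the runoff.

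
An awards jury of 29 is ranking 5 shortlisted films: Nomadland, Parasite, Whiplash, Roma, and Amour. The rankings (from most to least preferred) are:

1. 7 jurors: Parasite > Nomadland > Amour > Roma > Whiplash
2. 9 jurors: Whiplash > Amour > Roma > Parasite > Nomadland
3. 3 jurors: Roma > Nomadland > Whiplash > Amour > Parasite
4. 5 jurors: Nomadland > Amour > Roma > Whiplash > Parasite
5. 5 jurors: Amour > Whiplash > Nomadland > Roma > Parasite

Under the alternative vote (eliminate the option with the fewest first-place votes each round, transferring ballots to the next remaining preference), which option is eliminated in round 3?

Round 1: Nomadland 5, Parasite 7, Whiplash 9, Roma 3, Amour 5. Eliminate Roma.
Round 2: Nomadland 8, Parasite 7, Whiplash 9, Amour 5. Eliminate Amour.
Round 3: Nomadland 8, Parasite 7, Whiplash 14. Eliminate Parasite.

Parasite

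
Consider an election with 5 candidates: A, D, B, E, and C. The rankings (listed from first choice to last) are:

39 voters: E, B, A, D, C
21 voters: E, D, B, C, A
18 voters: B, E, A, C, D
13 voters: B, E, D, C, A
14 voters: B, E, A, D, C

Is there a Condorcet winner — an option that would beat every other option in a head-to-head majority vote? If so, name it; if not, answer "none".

E

E vs A: 105–0 for E.
E vs D: 105–0 for E.
E vs B: 60–45 for E.
E vs C: 105–0 for E.
E beats every other option head-to-head.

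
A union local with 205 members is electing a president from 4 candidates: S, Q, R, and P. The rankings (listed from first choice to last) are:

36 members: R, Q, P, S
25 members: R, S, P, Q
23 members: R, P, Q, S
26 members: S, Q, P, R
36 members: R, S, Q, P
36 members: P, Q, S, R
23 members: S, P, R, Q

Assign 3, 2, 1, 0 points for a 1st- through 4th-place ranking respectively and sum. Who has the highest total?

S: 36·0 + 25·2 + 23·0 + 26·3 + 36·2 + 36·1 + 23·3 = 305
Q: 36·2 + 25·0 + 23·1 + 26·2 + 36·1 + 36·2 + 23·0 = 255
R: 36·3 + 25·3 + 23·3 + 26·0 + 36·3 + 36·0 + 23·1 = 383
P: 36·1 + 25·1 + 23·2 + 26·1 + 36·0 + 36·3 + 23·2 = 287
R has the highest Borda score (383).

R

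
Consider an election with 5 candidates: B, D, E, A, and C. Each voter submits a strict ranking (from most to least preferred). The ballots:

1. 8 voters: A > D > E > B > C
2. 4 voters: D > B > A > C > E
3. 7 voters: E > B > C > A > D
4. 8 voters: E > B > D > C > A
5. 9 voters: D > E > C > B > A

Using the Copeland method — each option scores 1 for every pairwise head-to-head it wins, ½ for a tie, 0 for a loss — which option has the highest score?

D

B: beats A and C; loses to D and E → score 2.
D: beats B, E, A, and C → score 4.
E: beats B, A, and C; loses to D → score 3.
A: loses to B, D, E, and C → score 0.
C: beats A; loses to B, D, and E → score 1.
D has the best pairwise record.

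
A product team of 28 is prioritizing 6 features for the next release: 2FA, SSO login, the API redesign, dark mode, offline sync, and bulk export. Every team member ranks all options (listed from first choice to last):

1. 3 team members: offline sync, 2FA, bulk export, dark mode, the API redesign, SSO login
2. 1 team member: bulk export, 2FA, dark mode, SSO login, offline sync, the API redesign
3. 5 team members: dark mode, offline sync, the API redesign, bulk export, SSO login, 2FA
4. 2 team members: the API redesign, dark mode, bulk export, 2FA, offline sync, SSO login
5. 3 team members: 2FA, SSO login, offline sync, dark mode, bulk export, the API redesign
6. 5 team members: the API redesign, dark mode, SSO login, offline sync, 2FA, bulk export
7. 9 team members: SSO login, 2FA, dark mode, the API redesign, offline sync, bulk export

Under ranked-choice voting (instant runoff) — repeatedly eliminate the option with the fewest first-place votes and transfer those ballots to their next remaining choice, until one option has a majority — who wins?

the API redesign

Round 1: 2FA 3, SSO login 9, the API redesign 7, dark mode 5, offline sync 3, bulk export 1. Eliminate bulk export.
Round 2: 2FA 4, SSO login 9, the API redesign 7, dark mode 5, offline sync 3. Eliminate offline sync.
Round 3: 2FA 7, SSO login 9, the API redesign 7, dark mode 5. Eliminate dark mode.
Round 4: 2FA 7, SSO login 9, the API redesign 12. Eliminate 2FA.
Round 5: SSO login 13, the API redesign 15. The API redesign has a majority.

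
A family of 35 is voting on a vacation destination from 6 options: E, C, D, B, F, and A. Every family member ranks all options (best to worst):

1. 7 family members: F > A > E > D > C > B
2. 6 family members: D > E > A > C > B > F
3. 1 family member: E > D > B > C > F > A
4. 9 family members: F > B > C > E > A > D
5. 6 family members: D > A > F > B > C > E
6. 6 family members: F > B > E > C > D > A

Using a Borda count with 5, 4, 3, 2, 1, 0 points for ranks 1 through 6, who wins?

E: 7·3 + 6·4 + 1·5 + 9·2 + 6·0 + 6·3 = 86
C: 7·1 + 6·2 + 1·2 + 9·3 + 6·1 + 6·2 = 66
D: 7·2 + 6·5 + 1·4 + 9·0 + 6·5 + 6·1 = 84
B: 7·0 + 6·1 + 1·3 + 9·4 + 6·2 + 6·4 = 81
F: 7·5 + 6·0 + 1·1 + 9·5 + 6·3 + 6·5 = 129
A: 7·4 + 6·3 + 1·0 + 9·1 + 6·4 + 6·0 = 79
F has the highest Borda score (129).

F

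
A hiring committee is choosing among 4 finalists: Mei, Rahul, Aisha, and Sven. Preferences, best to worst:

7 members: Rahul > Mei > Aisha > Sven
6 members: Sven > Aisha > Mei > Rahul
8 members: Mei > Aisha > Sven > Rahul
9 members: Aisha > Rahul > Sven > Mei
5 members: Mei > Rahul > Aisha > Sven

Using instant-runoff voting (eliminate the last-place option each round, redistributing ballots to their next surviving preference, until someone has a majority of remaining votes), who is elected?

Mei

Round 1: Mei 13, Rahul 7, Aisha 9, Sven 6. Eliminate Sven.
Round 2: Mei 13, Rahul 7, Aisha 15. Eliminate Rahul.
Round 3: Mei 20, Aisha 15. Mei has a majority.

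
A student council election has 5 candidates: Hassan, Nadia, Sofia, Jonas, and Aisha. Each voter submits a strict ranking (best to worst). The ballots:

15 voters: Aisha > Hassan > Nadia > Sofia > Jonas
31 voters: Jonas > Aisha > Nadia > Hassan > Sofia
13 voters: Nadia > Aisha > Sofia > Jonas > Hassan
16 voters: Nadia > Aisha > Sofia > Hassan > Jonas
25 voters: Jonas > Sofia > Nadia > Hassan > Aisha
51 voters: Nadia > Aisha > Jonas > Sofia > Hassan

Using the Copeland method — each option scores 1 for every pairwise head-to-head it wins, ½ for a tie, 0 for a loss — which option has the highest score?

Hassan: loses to Nadia, Sofia, Jonas, and Aisha → score 0.
Nadia: beats Hassan, Sofia, Jonas, and Aisha → score 4.
Sofia: beats Hassan; loses to Nadia, Jonas, and Aisha → score 1.
Jonas: beats Hassan and Sofia; loses to Nadia and Aisha → score 2.
Aisha: beats Hassan, Sofia, and Jonas; loses to Nadia → score 3.
Nadia has the best pairwise record.

Nadia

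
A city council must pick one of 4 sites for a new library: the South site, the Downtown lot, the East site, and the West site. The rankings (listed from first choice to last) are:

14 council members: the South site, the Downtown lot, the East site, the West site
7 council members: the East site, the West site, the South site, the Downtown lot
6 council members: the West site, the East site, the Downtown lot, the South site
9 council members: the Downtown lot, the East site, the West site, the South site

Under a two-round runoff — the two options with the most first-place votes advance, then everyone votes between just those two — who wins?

the South site

Round 1 first-place votes: the South site 14, the Downtown lot 9, the East site 7, the West site 6.
the South site and the Downtown lot advance.
Runoff: the South site is preferred to the Downtown lot by 21 voters; the Downtown lot by 15.
the South site wins the runoff.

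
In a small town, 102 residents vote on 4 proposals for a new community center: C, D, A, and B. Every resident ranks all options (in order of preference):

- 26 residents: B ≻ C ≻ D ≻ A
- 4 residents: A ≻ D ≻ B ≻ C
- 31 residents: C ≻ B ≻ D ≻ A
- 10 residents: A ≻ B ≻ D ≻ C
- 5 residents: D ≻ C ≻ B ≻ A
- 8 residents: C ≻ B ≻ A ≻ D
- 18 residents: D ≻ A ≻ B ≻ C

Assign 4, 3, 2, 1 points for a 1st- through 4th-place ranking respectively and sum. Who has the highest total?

B

C: 26·3 + 4·1 + 31·4 + 10·1 + 5·3 + 8·4 + 18·1 = 281
D: 26·2 + 4·3 + 31·2 + 10·2 + 5·4 + 8·1 + 18·4 = 246
A: 26·1 + 4·4 + 31·1 + 10·4 + 5·1 + 8·2 + 18·3 = 188
B: 26·4 + 4·2 + 31·3 + 10·3 + 5·2 + 8·3 + 18·2 = 305
B has the highest Borda score (305).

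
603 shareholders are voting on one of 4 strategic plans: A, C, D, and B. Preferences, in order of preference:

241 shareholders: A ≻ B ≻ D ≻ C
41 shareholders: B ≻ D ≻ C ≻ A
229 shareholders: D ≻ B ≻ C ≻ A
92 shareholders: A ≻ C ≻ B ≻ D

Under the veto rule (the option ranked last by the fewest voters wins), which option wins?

B

Last-place votes: A 270, C 241, D 92, B 0.
B is ranked last by the fewest voters, so B wins.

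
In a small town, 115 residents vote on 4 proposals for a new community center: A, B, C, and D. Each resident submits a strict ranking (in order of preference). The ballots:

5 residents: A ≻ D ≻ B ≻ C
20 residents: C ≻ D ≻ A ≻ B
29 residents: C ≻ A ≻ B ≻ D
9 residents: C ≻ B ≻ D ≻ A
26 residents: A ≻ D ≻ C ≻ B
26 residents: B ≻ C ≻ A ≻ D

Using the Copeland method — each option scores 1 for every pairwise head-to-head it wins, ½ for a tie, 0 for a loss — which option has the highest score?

A: beats B and D; loses to C → score 2.
B: beats D; loses to A and C → score 1.
C: beats A, B, and D → score 3.
D: loses to A, B, and C → score 0.
C has the best pairwise record.

C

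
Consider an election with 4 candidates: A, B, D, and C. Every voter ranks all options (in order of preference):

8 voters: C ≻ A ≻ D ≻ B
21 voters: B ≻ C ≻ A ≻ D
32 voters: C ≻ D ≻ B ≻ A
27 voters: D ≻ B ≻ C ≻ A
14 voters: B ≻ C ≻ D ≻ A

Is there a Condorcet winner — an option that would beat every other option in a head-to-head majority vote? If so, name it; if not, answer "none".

Checking pairwise contests:
B beats A 94–8.
D beats B 67–35.
C beats D 75–27.
B beats C 62–40.
Every option loses at least one head-to-head, so there is no Condorcet winner.

none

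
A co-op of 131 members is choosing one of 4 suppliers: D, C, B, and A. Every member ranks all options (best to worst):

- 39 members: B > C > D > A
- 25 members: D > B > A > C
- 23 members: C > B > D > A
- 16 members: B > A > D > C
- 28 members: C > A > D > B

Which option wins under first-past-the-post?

First-place votes: D 25, C 51, B 55, A 0.
B has the most first-place votes.

B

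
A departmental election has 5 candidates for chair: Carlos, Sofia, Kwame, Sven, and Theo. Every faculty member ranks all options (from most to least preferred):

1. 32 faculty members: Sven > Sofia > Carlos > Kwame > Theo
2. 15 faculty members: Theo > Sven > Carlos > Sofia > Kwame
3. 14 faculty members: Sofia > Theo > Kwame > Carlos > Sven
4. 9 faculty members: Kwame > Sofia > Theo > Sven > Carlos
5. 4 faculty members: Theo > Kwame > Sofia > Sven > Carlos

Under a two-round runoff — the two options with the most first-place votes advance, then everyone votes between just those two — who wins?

Theo

Round 1 first-place votes: Carlos 0, Sofia 14, Kwame 9, Sven 32, Theo 19.
Sven and Theo advance.
Runoff: Sven is preferred to Theo by 32 voters; Theo by 42.
Theo wins the runoff.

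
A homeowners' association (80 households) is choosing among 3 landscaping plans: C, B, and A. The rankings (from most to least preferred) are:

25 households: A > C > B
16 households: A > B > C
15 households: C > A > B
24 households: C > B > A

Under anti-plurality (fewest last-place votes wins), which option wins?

Last-place votes: C 16, B 40, A 24.
C is ranked last by the fewest voters, so C wins.

C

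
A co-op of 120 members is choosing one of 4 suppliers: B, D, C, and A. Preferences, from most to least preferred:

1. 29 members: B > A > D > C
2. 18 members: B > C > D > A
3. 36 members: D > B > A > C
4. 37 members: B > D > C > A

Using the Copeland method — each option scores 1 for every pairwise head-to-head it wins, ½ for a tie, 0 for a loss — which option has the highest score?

B

B: beats D, C, and A → score 3.
D: beats C and A; loses to B → score 2.
C: loses to B, D, and A → score 0.
A: beats C; loses to B and D → score 1.
B has the best pairwise record.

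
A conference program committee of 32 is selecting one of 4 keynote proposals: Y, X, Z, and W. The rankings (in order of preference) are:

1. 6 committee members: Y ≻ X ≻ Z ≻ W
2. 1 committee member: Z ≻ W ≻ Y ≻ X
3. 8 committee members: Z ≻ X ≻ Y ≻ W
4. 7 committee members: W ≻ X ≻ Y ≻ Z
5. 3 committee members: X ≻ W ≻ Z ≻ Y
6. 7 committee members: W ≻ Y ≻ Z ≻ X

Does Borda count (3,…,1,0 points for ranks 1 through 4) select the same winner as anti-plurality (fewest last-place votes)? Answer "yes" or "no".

no

Borda — scores: Y 48, X 51, Z 43, W 50. Winner: X.
Anti-plurality — last-place votes: Y 3, X 8, Z 7, W 14. Winner: Y.
The two methods disagree.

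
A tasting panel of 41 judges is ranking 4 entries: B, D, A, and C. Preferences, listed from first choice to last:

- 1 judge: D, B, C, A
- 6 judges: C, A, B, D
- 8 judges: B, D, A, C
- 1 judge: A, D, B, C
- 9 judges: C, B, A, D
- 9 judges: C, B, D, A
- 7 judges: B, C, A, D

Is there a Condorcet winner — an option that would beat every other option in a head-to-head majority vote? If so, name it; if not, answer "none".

C

C vs B: 24–17 for C.
C vs D: 31–10 for C.
C vs A: 32–9 for C.
C beats every other option head-to-head.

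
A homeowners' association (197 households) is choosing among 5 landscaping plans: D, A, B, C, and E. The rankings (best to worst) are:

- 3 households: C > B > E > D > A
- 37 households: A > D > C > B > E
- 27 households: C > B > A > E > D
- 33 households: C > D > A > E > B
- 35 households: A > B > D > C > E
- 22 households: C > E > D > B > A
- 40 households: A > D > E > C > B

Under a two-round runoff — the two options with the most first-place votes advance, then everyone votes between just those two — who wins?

A

Round 1 first-place votes: D 0, A 112, B 0, C 85, E 0.
A and C advance.
Runoff: A is preferred to C by 112 voters; C by 85.
A wins the runoff.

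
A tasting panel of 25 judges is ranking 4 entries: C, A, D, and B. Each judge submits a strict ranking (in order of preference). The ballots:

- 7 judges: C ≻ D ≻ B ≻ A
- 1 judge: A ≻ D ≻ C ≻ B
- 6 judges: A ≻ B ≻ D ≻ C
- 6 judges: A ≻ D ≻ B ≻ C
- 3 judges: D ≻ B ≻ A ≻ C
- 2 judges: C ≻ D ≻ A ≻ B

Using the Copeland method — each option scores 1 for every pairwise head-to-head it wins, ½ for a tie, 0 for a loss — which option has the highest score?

C: loses to A, D, and B → score 0.
A: beats C, D, and B → score 3.
D: beats C and B; loses to A → score 2.
B: beats C; loses to A and D → score 1.
A has the best pairwise record.

A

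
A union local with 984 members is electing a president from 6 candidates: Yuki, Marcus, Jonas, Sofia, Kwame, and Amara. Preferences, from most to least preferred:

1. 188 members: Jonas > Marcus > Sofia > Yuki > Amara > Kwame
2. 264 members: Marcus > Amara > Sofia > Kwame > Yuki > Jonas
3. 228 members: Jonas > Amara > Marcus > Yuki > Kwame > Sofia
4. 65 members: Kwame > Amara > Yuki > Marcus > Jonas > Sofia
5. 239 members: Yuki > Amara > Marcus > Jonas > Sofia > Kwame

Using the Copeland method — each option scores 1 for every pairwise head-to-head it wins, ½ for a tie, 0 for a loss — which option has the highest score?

Yuki: beats Jonas, Sofia, and Kwame; loses to Marcus and Amara → score 3.
Marcus: beats Yuki, Jonas, Sofia, and Kwame; loses to Amara → score 4.
Jonas: beats Sofia and Kwame; loses to Yuki, Marcus, and Amara → score 2.
Sofia: beats Kwame; loses to Yuki, Marcus, Jonas, and Amara → score 1.
Kwame: loses to Yuki, Marcus, Jonas, Sofia, and Amara → score 0.
Amara: beats Yuki, Marcus, Jonas, Sofia, and Kwame → score 5.
Amara has the best pairwise record.

Amara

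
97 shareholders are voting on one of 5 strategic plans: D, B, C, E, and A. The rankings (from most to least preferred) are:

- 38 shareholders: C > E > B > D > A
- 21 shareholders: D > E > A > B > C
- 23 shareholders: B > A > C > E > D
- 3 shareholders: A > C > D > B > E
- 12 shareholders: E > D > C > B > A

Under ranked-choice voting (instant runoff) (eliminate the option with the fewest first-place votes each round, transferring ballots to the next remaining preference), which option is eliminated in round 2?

E

Round 1: D 21, B 23, C 38, E 12, A 3. Eliminate A.
Round 2: D 21, B 23, C 41, E 12. Eliminate E.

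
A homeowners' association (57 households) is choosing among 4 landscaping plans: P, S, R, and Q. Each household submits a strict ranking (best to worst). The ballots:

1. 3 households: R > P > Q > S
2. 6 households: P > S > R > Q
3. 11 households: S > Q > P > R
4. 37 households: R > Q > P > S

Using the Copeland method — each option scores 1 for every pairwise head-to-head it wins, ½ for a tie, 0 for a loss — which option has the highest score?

P: beats S; loses to R and Q → score 1.
S: loses to P, R, and Q → score 0.
R: beats P, S, and Q → score 3.
Q: beats P and S; loses to R → score 2.
R has the best pairwise record.

R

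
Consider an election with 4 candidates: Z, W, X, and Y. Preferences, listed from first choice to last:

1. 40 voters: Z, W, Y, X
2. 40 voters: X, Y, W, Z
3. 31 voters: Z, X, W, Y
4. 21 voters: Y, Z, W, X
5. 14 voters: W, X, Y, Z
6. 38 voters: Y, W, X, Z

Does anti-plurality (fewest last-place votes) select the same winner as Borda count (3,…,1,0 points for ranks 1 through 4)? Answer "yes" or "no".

Anti-plurality — last-place votes: Z 92, W 0, X 61, Y 31. Winner: W.
Borda — scores: Z 255, W 290, X 248, Y 311. Winner: Y.
The two methods disagree.

no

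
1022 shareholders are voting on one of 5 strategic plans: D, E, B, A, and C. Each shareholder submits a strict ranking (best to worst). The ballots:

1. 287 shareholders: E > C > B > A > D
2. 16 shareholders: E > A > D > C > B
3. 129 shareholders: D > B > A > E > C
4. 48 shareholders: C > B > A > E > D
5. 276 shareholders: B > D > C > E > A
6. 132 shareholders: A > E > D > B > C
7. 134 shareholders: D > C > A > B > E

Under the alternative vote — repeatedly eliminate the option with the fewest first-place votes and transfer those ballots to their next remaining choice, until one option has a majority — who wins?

B

Round 1: D 263, E 303, B 276, A 132, C 48. Eliminate C.
Round 2: D 263, E 303, B 324, A 132. Eliminate A.
Round 3: D 263, E 435, B 324. Eliminate D.
Round 4: E 435, B 587. B has a majority.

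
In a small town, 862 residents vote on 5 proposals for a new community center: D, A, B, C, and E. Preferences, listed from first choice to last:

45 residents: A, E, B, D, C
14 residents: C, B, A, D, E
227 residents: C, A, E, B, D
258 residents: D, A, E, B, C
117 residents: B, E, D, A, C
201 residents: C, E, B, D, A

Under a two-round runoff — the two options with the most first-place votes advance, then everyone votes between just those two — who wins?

Round 1 first-place votes: D 258, A 45, B 117, C 442, E 0.
C and D advance.
Runoff: C is preferred to D by 442 voters; D by 420.
C wins the runoff.

C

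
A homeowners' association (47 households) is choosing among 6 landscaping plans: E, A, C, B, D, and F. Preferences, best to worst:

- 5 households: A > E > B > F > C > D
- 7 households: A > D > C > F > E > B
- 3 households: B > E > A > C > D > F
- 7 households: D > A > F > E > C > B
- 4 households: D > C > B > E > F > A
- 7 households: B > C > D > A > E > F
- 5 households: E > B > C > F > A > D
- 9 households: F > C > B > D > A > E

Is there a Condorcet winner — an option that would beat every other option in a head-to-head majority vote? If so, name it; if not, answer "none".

C

C vs E: 27–20 for C.
C vs A: 25–22 for C.
C vs B: 27–20 for C.
C vs D: 29–18 for C.
C vs F: 26–21 for C.
C beats every other option head-to-head.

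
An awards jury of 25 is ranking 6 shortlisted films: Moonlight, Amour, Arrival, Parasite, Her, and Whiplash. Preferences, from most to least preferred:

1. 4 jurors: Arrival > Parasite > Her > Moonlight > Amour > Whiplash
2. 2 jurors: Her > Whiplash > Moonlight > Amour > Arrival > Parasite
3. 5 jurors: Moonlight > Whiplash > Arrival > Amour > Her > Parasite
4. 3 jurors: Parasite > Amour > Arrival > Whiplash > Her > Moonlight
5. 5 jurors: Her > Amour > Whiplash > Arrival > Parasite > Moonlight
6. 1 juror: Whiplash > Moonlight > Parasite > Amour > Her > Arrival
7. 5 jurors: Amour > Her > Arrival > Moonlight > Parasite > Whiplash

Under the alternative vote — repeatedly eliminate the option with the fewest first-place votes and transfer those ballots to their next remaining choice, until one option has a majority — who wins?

Amour

Round 1: Moonlight 5, Amour 5, Arrival 4, Parasite 3, Her 7, Whiplash 1. Eliminate Whiplash.
Round 2: Moonlight 6, Amour 5, Arrival 4, Parasite 3, Her 7. Eliminate Parasite.
Round 3: Moonlight 6, Amour 8, Arrival 4, Her 7. Eliminate Arrival.
Round 4: Moonlight 6, Amour 8, Her 11. Eliminate Moonlight.
Round 5: Amour 14, Her 11. Amour has a majority.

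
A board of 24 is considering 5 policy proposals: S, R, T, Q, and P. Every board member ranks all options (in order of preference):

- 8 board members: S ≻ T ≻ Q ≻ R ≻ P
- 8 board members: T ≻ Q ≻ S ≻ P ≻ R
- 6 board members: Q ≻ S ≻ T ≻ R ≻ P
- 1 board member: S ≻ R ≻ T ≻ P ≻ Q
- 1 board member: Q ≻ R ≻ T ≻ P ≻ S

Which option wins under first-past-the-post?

First-place votes: S 9, R 0, T 8, Q 7, P 0.
S has the most first-place votes.

S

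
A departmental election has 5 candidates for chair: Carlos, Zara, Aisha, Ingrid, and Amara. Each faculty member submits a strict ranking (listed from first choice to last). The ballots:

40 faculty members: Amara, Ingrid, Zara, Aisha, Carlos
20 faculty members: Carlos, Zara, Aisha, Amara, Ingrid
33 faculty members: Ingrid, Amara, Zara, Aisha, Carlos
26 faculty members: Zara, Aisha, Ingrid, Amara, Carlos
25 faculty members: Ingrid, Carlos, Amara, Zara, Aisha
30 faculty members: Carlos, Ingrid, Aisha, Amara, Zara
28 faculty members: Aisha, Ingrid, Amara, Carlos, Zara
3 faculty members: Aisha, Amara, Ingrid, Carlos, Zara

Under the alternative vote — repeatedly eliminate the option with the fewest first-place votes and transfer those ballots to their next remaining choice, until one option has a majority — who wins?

Ingrid

Round 1: Carlos 50, Zara 26, Aisha 31, Ingrid 58, Amara 40. Eliminate Zara.
Round 2: Carlos 50, Aisha 57, Ingrid 58, Amara 40. Eliminate Amara.
Round 3: Carlos 50, Aisha 57, Ingrid 98. Eliminate Carlos.
Round 4: Aisha 77, Ingrid 128. Ingrid has a majority.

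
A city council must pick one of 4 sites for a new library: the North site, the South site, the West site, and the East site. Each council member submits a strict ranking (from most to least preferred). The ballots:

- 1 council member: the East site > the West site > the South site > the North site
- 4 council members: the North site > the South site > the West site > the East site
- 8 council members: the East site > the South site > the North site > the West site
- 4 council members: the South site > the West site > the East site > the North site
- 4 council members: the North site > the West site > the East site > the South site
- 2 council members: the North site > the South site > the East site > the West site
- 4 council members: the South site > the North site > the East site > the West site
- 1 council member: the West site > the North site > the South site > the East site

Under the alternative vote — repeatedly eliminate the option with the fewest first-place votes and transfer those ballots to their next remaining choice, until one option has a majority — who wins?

the North site

Round 1: the North site 10, the South site 8, the West site 1, the East site 9. Eliminate the West site.
Round 2: the North site 11, the South site 8, the East site 9. Eliminate the South site.
Round 3: the North site 15, the East site 13. The North site has a majority.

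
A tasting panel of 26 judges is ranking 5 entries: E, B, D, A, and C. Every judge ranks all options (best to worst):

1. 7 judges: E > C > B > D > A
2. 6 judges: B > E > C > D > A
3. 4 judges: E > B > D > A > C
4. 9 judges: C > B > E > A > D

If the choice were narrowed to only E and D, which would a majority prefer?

E

Voters preferring E to D: 26; preferring D to E: 0.
E wins the head-to-head.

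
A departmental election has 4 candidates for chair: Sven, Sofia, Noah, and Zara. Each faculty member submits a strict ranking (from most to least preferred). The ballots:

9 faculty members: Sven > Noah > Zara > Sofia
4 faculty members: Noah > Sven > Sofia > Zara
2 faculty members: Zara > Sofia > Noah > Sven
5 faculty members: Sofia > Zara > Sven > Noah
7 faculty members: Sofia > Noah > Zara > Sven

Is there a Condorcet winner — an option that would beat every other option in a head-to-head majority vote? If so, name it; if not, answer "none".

Sofia

Sofia vs Sven: 14–13 for Sofia.
Sofia vs Noah: 14–13 for Sofia.
Sofia vs Zara: 16–11 for Sofia.
Sofia beats every other option head-to-head.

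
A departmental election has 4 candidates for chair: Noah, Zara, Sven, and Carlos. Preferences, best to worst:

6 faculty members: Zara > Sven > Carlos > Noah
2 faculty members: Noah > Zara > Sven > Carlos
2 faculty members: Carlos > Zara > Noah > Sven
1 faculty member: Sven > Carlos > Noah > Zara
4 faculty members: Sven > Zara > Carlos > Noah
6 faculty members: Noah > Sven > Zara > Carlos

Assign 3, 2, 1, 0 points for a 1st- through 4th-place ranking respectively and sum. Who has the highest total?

Noah: 6·0 + 2·3 + 2·1 + 1·1 + 4·0 + 6·3 = 27
Zara: 6·3 + 2·2 + 2·2 + 1·0 + 4·2 + 6·1 = 40
Sven: 6·2 + 2·1 + 2·0 + 1·3 + 4·3 + 6·2 = 41
Carlos: 6·1 + 2·0 + 2·3 + 1·2 + 4·1 + 6·0 = 18
Sven has the highest Borda score (41).

Sven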